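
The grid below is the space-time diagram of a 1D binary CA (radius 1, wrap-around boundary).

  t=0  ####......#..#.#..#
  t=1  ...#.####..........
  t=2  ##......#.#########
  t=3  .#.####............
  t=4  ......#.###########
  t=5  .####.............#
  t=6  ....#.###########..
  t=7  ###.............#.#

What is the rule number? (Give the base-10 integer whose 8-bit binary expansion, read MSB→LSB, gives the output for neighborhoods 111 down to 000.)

  [7] ### => .  t=0,i=0
  [6] ##. => #  t=0,i=3
  [5] #.# => .  t=0,i=14
  [4] #.. => .  t=0,i=4
  [3] .## => .  t=0,i=18
  [2] .#. => .  t=0,i=10
  [1] ..# => .  t=0,i=9
  [0] ... => #  t=0,i=5
  bits 01000001 = 65

65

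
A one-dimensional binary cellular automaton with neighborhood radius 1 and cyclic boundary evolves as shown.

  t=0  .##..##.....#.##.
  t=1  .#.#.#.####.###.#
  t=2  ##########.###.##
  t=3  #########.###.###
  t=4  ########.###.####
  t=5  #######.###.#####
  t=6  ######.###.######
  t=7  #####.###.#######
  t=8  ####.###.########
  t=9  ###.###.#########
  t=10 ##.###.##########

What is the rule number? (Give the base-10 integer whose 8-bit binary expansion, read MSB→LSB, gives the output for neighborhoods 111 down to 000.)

  nb ###: next=#  (t=1,i=8, bit7=1)
  nb ##.: next=.  (t=0,i=2, bit6=0)
  nb #.#: next=#  (t=0,i=13, bit5=1)
  nb #..: next=#  (t=0,i=3, bit4=1)
  nb .##: next=#  (t=0,i=1, bit3=1)
  nb .#.: next=#  (t=0,i=12, bit2=1)
  nb ..#: next=.  (t=0,i=0, bit1=0)
  nb ...: next=#  (t=0,i=8, bit0=1)
  bits 10111101 = 189

189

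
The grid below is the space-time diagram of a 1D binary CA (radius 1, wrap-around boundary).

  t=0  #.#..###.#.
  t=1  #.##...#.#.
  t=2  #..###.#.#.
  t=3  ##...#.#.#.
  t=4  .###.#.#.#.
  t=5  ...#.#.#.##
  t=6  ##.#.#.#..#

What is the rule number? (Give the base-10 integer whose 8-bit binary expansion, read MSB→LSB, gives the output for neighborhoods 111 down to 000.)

  [7] ### => .  t=0,i=6
  [6] ##. => #  t=0,i=7
  [5] #.# => .  t=0,i=1
  [4] #.. => #  t=0,i=3
  [3] .## => .  t=0,i=5
  [2] .#. => #  t=0,i=0
  [1] ..# => .  t=0,i=4
  [0] ... => #  t=1,i=5
  bits 01010101 = 85

85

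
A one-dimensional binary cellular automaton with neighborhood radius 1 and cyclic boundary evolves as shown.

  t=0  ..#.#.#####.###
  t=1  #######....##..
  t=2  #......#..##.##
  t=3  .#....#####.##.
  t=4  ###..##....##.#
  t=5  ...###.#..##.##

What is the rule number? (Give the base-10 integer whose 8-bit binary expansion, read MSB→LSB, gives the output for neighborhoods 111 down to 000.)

62

  nb ###: next=.  (t=0,i=7, bit7=0)
  nb ##.: next=.  (t=0,i=10, bit6=0)
  nb #.#: next=#  (t=0,i=3, bit5=1)
  nb #..: next=#  (t=0,i=0, bit4=1)
  nb .##: next=#  (t=0,i=6, bit3=1)
  nb .#.: next=#  (t=0,i=2, bit2=1)
  nb ..#: next=#  (t=0,i=1, bit1=1)
  nb ...: next=.  (t=1,i=8, bit0=0)
  bits 00111110 = 62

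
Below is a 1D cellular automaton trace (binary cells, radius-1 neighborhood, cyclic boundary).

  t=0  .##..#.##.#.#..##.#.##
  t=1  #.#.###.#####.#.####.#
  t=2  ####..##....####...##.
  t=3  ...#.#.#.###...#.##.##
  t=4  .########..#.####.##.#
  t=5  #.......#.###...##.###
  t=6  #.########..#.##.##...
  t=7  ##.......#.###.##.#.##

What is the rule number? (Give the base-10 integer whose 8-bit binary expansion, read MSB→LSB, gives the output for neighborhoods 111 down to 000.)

103

  ### -> .   bit 7 = 0  t=1,i=5
  ##. -> #   bit 6 = 1  t=0,i=2
  #.# -> #   bit 5 = 1  t=0,i=0
  #.. -> .   bit 4 = 0  t=0,i=3
  .## -> .   bit 3 = 0  t=0,i=1
  .#. -> #   bit 2 = 1  t=0,i=5
  ..# -> #   bit 1 = 1  t=0,i=4
  ... -> #   bit 0 = 1  t=2,i=9
  bits 01100111 = 103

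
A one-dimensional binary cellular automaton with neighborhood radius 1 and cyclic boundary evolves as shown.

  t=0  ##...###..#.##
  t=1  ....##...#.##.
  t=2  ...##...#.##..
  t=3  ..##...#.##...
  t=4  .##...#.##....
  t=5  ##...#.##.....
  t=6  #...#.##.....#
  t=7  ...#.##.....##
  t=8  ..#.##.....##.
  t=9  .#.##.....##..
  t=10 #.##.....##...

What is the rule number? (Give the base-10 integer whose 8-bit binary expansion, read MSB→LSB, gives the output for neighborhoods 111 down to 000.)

  ### -> .   bit 7 = 0  t=0,i=0
  ##. -> .   bit 6 = 0  t=0,i=1
  #.# -> #   bit 5 = 1  t=0,i=11
  #.. -> .   bit 4 = 0  t=0,i=2
  .## -> #   bit 3 = 1  t=0,i=5
  .#. -> .   bit 2 = 0  t=0,i=10
  ..# -> #   bit 1 = 1  t=0,i=4
  ... -> .   bit 0 = 0  t=0,i=3
  bits 00101010 = 42

42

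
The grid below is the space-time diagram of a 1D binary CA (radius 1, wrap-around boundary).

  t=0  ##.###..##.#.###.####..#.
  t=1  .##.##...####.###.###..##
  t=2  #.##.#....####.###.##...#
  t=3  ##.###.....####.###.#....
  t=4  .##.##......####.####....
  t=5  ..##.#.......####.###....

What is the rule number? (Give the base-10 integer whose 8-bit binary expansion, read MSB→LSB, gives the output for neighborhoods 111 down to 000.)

228

  ###|#  b7=1 t=0,i=4
  ##.|#  b6=1 t=0,i=1
  #.#|#  b5=1 t=0,i=2
  #..|.  b4=0 t=0,i=6
  .##|.  b3=0 t=0,i=0
  .#.|#  b2=1 t=0,i=11
  ..#|.  b1=0 t=0,i=7
  ...|.  b0=0 t=1,i=7
  bits 11100100 = 228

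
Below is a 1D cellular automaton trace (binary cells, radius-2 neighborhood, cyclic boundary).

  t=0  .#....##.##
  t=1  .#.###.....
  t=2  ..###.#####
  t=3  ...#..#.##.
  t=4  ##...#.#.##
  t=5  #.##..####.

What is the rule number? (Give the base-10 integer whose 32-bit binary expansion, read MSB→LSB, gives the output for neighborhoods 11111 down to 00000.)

  [31] ##### => #  t=2,i=8
  [30] ####. => #  t=2,i=9
  [29] ###.# => .  t=2,i=4
  [28] ###.. => .  t=1,i=5
  [27] ##.## => .  t=0,i=8
  [26] ##.#. => .  t=0,i=0
  [25] ##..# => .  t=2,i=0
  [24] ##... => #  t=1,i=6
  [23] #.### => #  t=1,i=3
  [22] #.##. => .  t=0,i=9
  [21] #.#.# => #  t=4,i=7
  [20] #.#.. => #  t=0,i=1
  [19] #..## => .  t=2,i=1
  [18] #..#. => #  t=3,i=5
  [17] #...# => #  t=4,i=3
  [16] #.... => #  t=0,i=3
  [15] .#### => .  t=2,i=7
  [14] .###. => #  t=1,i=4
  [13] .##.# => .  t=0,i=7
  [12] .##.. => #  t=3,i=9
  [11] .#.## => #  t=1,i=2
  [10] .#.#. => #  t=4,i=6
  [9] .#..# => .  t=3,i=4
  [8] .#... => .  t=0,i=2
  [7] ..### => .  t=2,i=2
  [6] ..##. => .  t=0,i=6
  [5] ..#.# => .  t=1,i=1
  [4] ..#.. => .  t=3,i=3
  [3] ...## => #  t=0,i=5
  [2] ...#. => .  t=1,i=0
  [1] ....# => #  t=0,i=4
  [0] ..... => #  t=1,i=8
  bits 11000001101101110101110000001011 = 3250019339

3250019339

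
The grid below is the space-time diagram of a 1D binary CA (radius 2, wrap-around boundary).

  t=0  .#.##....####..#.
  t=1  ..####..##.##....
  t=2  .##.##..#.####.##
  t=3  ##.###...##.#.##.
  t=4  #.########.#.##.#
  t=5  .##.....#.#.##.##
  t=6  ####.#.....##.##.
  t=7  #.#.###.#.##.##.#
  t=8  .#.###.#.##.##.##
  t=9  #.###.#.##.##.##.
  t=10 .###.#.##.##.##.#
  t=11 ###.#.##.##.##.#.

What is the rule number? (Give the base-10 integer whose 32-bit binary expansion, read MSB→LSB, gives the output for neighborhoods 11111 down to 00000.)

  ##### -> .   bit 31 = 0  t=4,i=4
  ####. -> #   bit 30 = 1  t=0,i=11
  ###.# -> .   bit 29 = 0  t=2,i=13
  ###.. -> #   bit 28 = 1  t=0,i=12
  ##.## -> #   bit 27 = 1  t=1,i=10
  ##.#. -> #   bit 26 = 1  t=3,i=11
  ##..# -> .   bit 25 = 0  t=0,i=13
  ##... -> #   bit 24 = 1  t=0,i=5
  #.### -> #   bit 23 = 1  t=2,i=10
  #.##. -> #   bit 22 = 1  t=0,i=3
  #.#.# -> .   bit 21 = 0  t=3,i=12
  #.#.. -> #   bit 20 = 1  t=6,i=5
  #..## -> .   bit 19 = 0  t=1,i=7
  #..#. -> .   bit 18 = 0  t=0,i=0
  #...# -> #   bit 17 = 1  t=3,i=7
  #.... -> .   bit 16 = 0  t=0,i=6
  .#### -> .   bit 15 = 0  t=0,i=10
  .###. -> #   bit 14 = 1  t=3,i=4
  .##.# -> .   bit 13 = 0  t=1,i=9
  .##.. -> #   bit 12 = 1  t=0,i=4
  .#.## -> #   bit 11 = 1  t=0,i=2
  .#.#. -> .   bit 10 = 0  t=5,i=9
  .#..# -> .   bit 9 = 0  t=0,i=16
  .#... -> #   bit 8 = 1  t=6,i=6
  ..### -> #   bit 7 = 1  t=0,i=9
  ..##. -> #   bit 6 = 1  t=1,i=8
  ..#.# -> .   bit 5 = 0  t=0,i=1
  ..#.. -> .   bit 4 = 0  t=0,i=15
  ...## -> #   bit 3 = 1  t=0,i=8
  ...#. -> .   bit 2 = 0  t=5,i=7
  ....# -> .   bit 1 = 0  t=0,i=7
  ..... -> #   bit 0 = 1  t=1,i=15
  bits 01011101110100100101100111001001 = 1574066633

1574066633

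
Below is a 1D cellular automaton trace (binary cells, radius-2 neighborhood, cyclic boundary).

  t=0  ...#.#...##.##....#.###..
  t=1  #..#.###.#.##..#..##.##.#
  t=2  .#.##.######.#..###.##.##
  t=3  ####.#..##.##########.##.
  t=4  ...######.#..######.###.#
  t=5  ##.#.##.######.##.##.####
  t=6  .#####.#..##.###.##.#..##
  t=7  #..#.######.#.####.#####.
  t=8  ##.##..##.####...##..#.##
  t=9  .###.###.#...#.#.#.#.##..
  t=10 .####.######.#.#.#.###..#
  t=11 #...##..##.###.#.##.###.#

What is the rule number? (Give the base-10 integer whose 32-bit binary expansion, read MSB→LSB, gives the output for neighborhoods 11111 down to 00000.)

3195751393

  [31] ##### => #  t=2,i=8
  [30] ####. => .  t=2,i=10
  [29] ###.# => #  t=1,i=7
  [28] ###.. => #  t=0,i=22
  [27] ##.## => #  t=0,i=11
  [26] ##.#. => #  t=1,i=8
  [25] ##..# => #  t=1,i=1
  [24] ##... => .  t=0,i=14
  [23] #.### => .  t=0,i=20
  [22] #.##. => #  t=0,i=12
  [21] #.#.# => #  t=1,i=9
  [20] #.#.. => #  t=0,i=5
  [19] #..## => #  t=1,i=17
  [18] #..#. => .  t=1,i=2
  [17] #...# => #  t=0,i=7
  [16] #.... => #  t=0,i=15
  [15] .#### => .  t=2,i=7
  [14] .###. => #  t=0,i=21
  [13] .##.# => .  t=0,i=10
  [12] .##.. => .  t=0,i=13
  [11] .#.## => #  t=0,i=19
  [10] .#.#. => .  t=0,i=4
  [9] .#..# => #  t=1,i=16
  [8] .#... => #  t=0,i=6
  [7] ..### => #  t=2,i=16
  [6] ..##. => #  t=0,i=9
  [5] ..#.# => #  t=0,i=3
  [4] ..#.. => .  t=1,i=15
  [3] ...## => .  t=0,i=8
  [2] ...#. => .  t=0,i=2
  [1] ....# => .  t=0,i=1
  [0] ..... => #  t=0,i=0
  bits 10111110011110110100101111100001 = 3195751393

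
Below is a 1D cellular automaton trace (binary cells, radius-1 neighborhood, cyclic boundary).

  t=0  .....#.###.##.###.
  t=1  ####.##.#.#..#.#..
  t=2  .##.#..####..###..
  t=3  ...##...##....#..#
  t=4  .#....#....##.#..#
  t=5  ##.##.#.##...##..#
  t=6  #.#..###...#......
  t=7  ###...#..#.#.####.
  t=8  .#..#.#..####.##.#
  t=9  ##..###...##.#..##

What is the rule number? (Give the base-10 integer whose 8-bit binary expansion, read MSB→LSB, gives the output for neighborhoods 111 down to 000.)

165

  ###|#  b7=1 t=0,i=8
  ##.|.  b6=0 t=0,i=9
  #.#|#  b5=1 t=0,i=6
  #..|.  b4=0 t=0,i=17
  .##|.  b3=0 t=0,i=7
  .#.|#  b2=1 t=0,i=5
  ..#|.  b1=0 t=0,i=4
  ...|#  b0=1 t=0,i=0
  bits 10100101 = 165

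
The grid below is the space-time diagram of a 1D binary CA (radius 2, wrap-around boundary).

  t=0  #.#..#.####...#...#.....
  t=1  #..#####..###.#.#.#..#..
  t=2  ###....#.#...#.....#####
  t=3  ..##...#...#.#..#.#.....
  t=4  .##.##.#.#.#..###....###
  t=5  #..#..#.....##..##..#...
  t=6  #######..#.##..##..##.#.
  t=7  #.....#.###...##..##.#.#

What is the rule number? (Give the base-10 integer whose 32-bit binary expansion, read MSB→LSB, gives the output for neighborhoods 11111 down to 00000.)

495848057

  nb #####: next=.  (t=1,i=5, bit31=0)
  nb ####.: next=.  (t=0,i=9, bit30=0)
  nb ###.#: next=.  (t=1,i=12, bit29=0)
  nb ###..: next=#  (t=0,i=10, bit28=1)
  nb ##.##: next=#  (t=4,i=0, bit27=1)
  nb ##.#.: next=#  (t=1,i=13, bit26=1)
  nb ##..#: next=.  (t=1,i=8, bit25=0)
  nb ##...: next=#  (t=0,i=11, bit24=1)
  nb #.###: next=#  (t=0,i=7, bit23=1)
  nb #.##.: next=.  (t=4,i=1, bit22=0)
  nb #.#.#: next=.  (t=1,i=14, bit21=0)
  nb #.#..: next=.  (t=0,i=2, bit20=0)
  nb #..##: next=#  (t=1,i=2, bit19=1)
  nb #..#.: next=#  (t=0,i=4, bit18=1)
  nb #...#: next=#  (t=0,i=12, bit17=1)
  nb #....: next=.  (t=0,i=20, bit16=0)
  nb .####: next=.  (t=0,i=8, bit15=0)
  nb .###.: next=.  (t=1,i=11, bit14=0)
  nb .##.#: next=.  (t=4,i=2, bit13=0)
  nb .##..: next=.  (t=3,i=3, bit12=0)
  nb .#.##: next=#  (t=0,i=6, bit11=1)
  nb .#.#.: next=.  (t=0,i=1, bit10=0)
  nb .#..#: next=#  (t=0,i=3, bit9=1)
  nb .#...: next=.  (t=0,i=15, bit8=0)
  nb ..###: next=.  (t=1,i=3, bit7=0)
  nb ..##.: next=#  (t=3,i=2, bit6=1)
  nb ..#.#: next=#  (t=0,i=0, bit5=1)
  nb ..#..: next=#  (t=0,i=14, bit4=1)
  nb ...##: next=#  (t=2,i=18, bit3=1)
  nb ...#.: next=.  (t=0,i=13, bit2=0)
  nb ....#: next=.  (t=0,i=22, bit1=0)
  nb .....: next=#  (t=0,i=21, bit0=1)
  bits 00011101100011100000101001111001 = 495848057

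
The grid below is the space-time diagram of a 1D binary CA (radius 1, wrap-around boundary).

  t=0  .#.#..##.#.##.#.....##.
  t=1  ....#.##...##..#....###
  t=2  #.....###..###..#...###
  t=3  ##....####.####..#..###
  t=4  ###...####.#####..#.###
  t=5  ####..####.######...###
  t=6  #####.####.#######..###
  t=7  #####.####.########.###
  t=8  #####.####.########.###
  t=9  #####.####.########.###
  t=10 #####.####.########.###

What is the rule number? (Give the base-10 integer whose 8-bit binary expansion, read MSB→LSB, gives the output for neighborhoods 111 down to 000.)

216

  nb ###: next=#  (t=1,i=21, bit7=1)
  nb ##.: next=#  (t=0,i=7, bit6=1)
  nb #.#: next=.  (t=0,i=2, bit5=0)
  nb #..: next=#  (t=0,i=4, bit4=1)
  nb .##: next=#  (t=0,i=6, bit3=1)
  nb .#.: next=.  (t=0,i=1, bit2=0)
  nb ..#: next=.  (t=0,i=0, bit1=0)
  nb ...: next=.  (t=0,i=16, bit0=0)
  bits 11011000 = 216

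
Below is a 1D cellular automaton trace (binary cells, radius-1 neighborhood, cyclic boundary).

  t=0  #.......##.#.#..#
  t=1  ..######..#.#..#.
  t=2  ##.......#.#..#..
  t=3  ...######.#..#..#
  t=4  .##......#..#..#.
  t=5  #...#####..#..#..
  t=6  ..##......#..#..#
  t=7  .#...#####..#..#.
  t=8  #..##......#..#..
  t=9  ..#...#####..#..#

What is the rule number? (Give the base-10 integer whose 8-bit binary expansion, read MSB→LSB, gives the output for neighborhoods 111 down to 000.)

35

  nb ###: next=.  (t=1,i=3, bit7=0)
  nb ##.: next=.  (t=0,i=0, bit6=0)
  nb #.#: next=#  (t=0,i=10, bit5=1)
  nb #..: next=.  (t=0,i=1, bit4=0)
  nb .##: next=.  (t=0,i=8, bit3=0)
  nb .#.: next=.  (t=0,i=11, bit2=0)
  nb ..#: next=#  (t=0,i=7, bit1=1)
  nb ...: next=#  (t=0,i=2, bit0=1)
  bits 00100011 = 35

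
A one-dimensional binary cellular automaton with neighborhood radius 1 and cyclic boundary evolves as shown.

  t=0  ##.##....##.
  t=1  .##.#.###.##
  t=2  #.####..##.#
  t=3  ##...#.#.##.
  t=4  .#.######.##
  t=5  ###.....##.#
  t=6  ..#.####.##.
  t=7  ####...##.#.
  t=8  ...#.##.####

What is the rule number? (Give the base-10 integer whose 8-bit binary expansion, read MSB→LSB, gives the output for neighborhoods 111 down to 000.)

  nb ###: next=.  (t=1,i=7, bit7=0)
  nb ##.: next=#  (t=0,i=1, bit6=1)
  nb #.#: next=#  (t=0,i=2, bit5=1)
  nb #..: next=.  (t=0,i=5, bit4=0)
  nb .##: next=.  (t=0,i=0, bit3=0)
  nb .#.: next=#  (t=1,i=4, bit2=1)
  nb ..#: next=#  (t=0,i=8, bit1=1)
  nb ...: next=#  (t=0,i=6, bit0=1)
  bits 01100111 = 103

103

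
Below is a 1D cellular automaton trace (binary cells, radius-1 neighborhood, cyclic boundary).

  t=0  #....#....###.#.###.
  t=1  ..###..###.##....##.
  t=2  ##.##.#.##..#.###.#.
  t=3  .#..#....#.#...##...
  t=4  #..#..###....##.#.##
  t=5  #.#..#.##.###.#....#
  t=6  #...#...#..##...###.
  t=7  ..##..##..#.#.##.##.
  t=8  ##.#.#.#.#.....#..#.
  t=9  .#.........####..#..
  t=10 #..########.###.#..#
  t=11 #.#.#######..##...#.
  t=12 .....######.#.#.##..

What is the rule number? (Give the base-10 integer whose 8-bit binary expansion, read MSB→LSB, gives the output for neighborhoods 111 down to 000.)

  [7] ### => #  t=0,i=11
  [6] ##. => #  t=0,i=12
  [5] #.# => .  t=0,i=13
  [4] #.. => .  t=0,i=1
  [3] .## => .  t=0,i=10
  [2] .#. => .  t=0,i=0
  [1] ..# => #  t=0,i=4
  [0] ... => #  t=0,i=2
  bits 11000011 = 195

195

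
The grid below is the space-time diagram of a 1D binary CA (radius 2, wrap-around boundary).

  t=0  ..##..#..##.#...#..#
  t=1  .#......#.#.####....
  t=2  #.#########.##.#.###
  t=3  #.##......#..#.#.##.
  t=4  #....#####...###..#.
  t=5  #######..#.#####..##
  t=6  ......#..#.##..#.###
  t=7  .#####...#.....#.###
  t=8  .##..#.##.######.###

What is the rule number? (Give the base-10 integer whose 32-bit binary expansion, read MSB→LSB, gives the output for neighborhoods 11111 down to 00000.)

817620399

  ##### -> .   bit 31 = 0  t=2,i=4
  ####. -> .   bit 30 = 0  t=1,i=14
  ###.# -> #   bit 29 = 1  t=2,i=0
  ###.. -> #   bit 28 = 1  t=1,i=15
  ##.## -> .   bit 27 = 0  t=2,i=1
  ##.#. -> .   bit 26 = 0  t=0,i=11
  ##..# -> .   bit 25 = 0  t=0,i=4
  ##... -> .   bit 24 = 0  t=1,i=16
  #.### -> #   bit 23 = 1  t=1,i=12
  #.##. -> .   bit 22 = 0  t=2,i=12
  #.#.# -> #   bit 21 = 1  t=1,i=10
  #.#.. -> #   bit 20 = 1  t=0,i=12
  #..## -> #   bit 19 = 1  t=0,i=1
  #..#. -> .   bit 18 = 0  t=0,i=5
  #...# -> #   bit 17 = 1  t=0,i=14
  #.... -> #   bit 16 = 1  t=1,i=3
  .#### -> #   bit 15 = 1  t=1,i=13
  .###. -> #   bit 14 = 1  t=4,i=14
  .##.# -> #   bit 13 = 1  t=0,i=10
  .##.. -> .   bit 12 = 0  t=0,i=3
  .#.## -> .   bit 11 = 0  t=1,i=11
  .#.#. -> #   bit 10 = 1  t=1,i=9
  .#..# -> .   bit 9 = 0  t=0,i=0
  .#... -> #   bit 8 = 1  t=0,i=13
  ..### -> #   bit 7 = 1  t=4,i=5
  ..##. -> .   bit 6 = 0  t=0,i=2
  ..#.# -> #   bit 5 = 1  t=1,i=8
  ..#.. -> .   bit 4 = 0  t=0,i=6
  ...## -> #   bit 3 = 1  t=4,i=4
  ...#. -> #   bit 2 = 1  t=0,i=15
  ....# -> #   bit 1 = 1  t=1,i=6
  ..... -> #   bit 0 = 1  t=1,i=4
  bits 00110000101110111110010110101111 = 817620399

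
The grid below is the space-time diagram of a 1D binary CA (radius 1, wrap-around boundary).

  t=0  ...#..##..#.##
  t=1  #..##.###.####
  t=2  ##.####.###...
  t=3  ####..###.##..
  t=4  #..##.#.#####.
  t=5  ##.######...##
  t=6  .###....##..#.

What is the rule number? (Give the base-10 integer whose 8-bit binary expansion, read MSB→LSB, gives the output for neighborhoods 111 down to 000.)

  nb ###: next=.  (t=1,i=7, bit7=0)
  nb ##.: next=#  (t=0,i=7, bit6=1)
  nb #.#: next=#  (t=0,i=11, bit5=1)
  nb #..: next=#  (t=0,i=0, bit4=1)
  nb .##: next=#  (t=0,i=6, bit3=1)
  nb .#.: next=#  (t=0,i=3, bit2=1)
  nb ..#: next=.  (t=0,i=2, bit1=0)
  nb ...: next=.  (t=0,i=1, bit0=0)
  bits 01111100 = 124

124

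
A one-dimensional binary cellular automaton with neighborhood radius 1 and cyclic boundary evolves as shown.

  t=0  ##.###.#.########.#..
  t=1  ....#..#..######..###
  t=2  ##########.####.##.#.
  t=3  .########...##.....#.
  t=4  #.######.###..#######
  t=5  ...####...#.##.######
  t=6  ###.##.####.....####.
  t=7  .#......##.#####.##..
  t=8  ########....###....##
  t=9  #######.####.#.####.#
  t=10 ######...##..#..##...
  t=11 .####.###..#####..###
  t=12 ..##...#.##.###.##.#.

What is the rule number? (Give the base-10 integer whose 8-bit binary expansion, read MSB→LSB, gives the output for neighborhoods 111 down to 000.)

  [7] ### => #  t=0,i=4
  [6] ##. => .  t=0,i=1
  [5] #.# => .  t=0,i=2
  [4] #.. => #  t=0,i=19
  [3] .## => .  t=0,i=0
  [2] .#. => #  t=0,i=7
  [1] ..# => #  t=0,i=20
  [0] ... => #  t=1,i=1
  bits 10010111 = 151

151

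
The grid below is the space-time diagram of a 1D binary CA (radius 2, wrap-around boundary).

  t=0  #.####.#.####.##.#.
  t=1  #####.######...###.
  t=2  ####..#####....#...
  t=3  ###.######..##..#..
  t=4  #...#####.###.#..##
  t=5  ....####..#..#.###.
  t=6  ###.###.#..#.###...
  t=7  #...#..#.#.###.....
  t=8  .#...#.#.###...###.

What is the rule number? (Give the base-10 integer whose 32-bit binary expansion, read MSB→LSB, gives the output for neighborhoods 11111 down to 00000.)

3333008355

  #####|#  b31=1 t=1,i=2
  ####.|#  b30=1 t=0,i=4
  ###.#|.  b29=0 t=0,i=5
  ###..|.  b28=0 t=1,i=11
  ##.##|.  b27=0 t=0,i=13
  ##.#.|#  b26=1 t=0,i=6
  ##..#|#  b25=1 t=2,i=4
  ##...|.  b24=0 t=1,i=12
  #.###|#  b23=1 t=0,i=2
  #.##.|.  b22=0 t=0,i=14
  #.#.#|#  b21=1 t=0,i=0
  #.#..|.  b20=0 t=4,i=14
  #..##|#  b19=1 t=2,i=5
  #..#.|.  b18=0 t=3,i=15
  #...#|.  b17=0 t=1,i=13
  #....|#  b16=1 t=2,i=12
  .####|#  b15=1 t=0,i=3
  .###.|.  b14=0 t=1,i=16
  .##.#|#  b13=1 t=0,i=15
  .##..|.  b12=0 t=3,i=13
  .#.##|#  b11=1 t=0,i=1
  .#.#.|.  b10=0 t=0,i=18
  .#..#|#  b9=1 t=3,i=17
  .#...|#  b8=1 t=2,i=16
  ..###|#  b7=1 t=1,i=15
  ..##.|#  b6=1 t=3,i=12
  ..#.#|#  b5=1 t=5,i=13
  ..#..|.  b4=0 t=2,i=15
  ...##|.  b3=0 t=1,i=14
  ...#.|.  b2=0 t=2,i=14
  ....#|#  b1=1 t=2,i=13
  .....|#  b0=1 t=5,i=1
  bits 11000110101010011010101111100011 = 3333008355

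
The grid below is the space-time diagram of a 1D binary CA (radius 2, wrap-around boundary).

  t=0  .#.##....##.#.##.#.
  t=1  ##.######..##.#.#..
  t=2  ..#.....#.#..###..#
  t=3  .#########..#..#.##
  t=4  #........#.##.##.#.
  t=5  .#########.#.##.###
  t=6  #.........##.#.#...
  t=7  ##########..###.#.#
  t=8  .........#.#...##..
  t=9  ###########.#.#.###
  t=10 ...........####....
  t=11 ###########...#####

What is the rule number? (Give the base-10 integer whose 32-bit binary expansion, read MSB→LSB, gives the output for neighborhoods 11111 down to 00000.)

  [31] ##### => .  t=1,i=5
  [30] ####. => .  t=1,i=7
  [29] ###.# => .  t=5,i=9
  [28] ###.. => #  t=1,i=8
  [27] ##.## => #  t=1,i=2
  [26] ##.#. => #  t=0,i=11
  [25] ##..# => .  t=1,i=9
  [24] ##... => #  t=0,i=5
  [23] #.### => .  t=1,i=3
  [22] #.##. => #  t=0,i=3
  [21] #.#.# => #  t=0,i=12
  [20] #.#.. => .  t=0,i=17
  [19] #..## => #  t=1,i=10
  [18] #..#. => #  t=0,i=0
  [17] #...# => .  t=6,i=17
  [16] #.... => #  t=0,i=6
  [15] .#### => .  t=1,i=4
  [14] .###. => .  t=2,i=14
  [13] .##.# => .  t=0,i=10
  [12] .##.. => #  t=0,i=4
  [11] .#.## => .  t=0,i=2
  [10] .#.#. => #  t=1,i=15
  [9] .#..# => .  t=0,i=18
  [8] .#... => #  t=2,i=3
  [7] ..### => .  t=2,i=13
  [6] ..##. => .  t=0,i=9
  [5] ..#.# => #  t=0,i=1
  [4] ..#.. => #  t=2,i=2
  [3] ...## => #  t=0,i=8
  [2] ...#. => #  t=2,i=7
  [1] ....# => #  t=0,i=7
  [0] ..... => #  t=2,i=5
  bits 00011101011011010001010100111111 = 493688127

493688127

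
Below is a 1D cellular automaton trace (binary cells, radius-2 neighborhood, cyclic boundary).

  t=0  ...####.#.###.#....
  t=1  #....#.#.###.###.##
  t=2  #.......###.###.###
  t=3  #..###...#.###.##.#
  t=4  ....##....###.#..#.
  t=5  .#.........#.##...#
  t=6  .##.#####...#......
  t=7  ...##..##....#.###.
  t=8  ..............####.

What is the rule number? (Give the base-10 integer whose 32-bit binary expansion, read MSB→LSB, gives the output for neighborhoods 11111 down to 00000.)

1552959745

  [31] ##### => .  t=6,i=6
  [30] ####. => #  t=0,i=5
  [29] ###.# => .  t=0,i=6
  [28] ###.. => #  t=1,i=0
  [27] ##.## => #  t=1,i=12
  [26] ##.#. => #  t=0,i=7
  [25] ##..# => .  t=3,i=1
  [24] ##... => .  t=1,i=1
  [23] #.### => #  t=0,i=10
  [22] #.##. => .  t=3,i=15
  [21] #.#.# => .  t=0,i=8
  [20] #.#.. => #  t=0,i=14
  [19] #..## => .  t=3,i=2
  [18] #..#. => .  t=4,i=16
  [17] #...# => .  t=3,i=7
  [16] #.... => .  t=0,i=16
  [15] .#### => .  t=0,i=4
  [14] .###. => #  t=0,i=11
  [13] .##.# => .  t=3,i=16
  [12] .##.. => .  t=3,i=0
  [11] .#.## => #  t=0,i=9
  [10] .#.#. => .  t=1,i=6
  [9] .#..# => .  t=4,i=15
  [8] .#... => #  t=0,i=15
  [7] ..### => .  t=0,i=3
  [6] ..##. => .  t=4,i=4
  [5] ..#.# => .  t=1,i=5
  [4] ..#.. => .  t=4,i=17
  [3] ...## => .  t=0,i=2
  [2] ...#. => .  t=1,i=4
  [1] ....# => .  t=0,i=1
  [0] ..... => #  t=0,i=0
  bits 01011100100100000100100100000001 = 1552959745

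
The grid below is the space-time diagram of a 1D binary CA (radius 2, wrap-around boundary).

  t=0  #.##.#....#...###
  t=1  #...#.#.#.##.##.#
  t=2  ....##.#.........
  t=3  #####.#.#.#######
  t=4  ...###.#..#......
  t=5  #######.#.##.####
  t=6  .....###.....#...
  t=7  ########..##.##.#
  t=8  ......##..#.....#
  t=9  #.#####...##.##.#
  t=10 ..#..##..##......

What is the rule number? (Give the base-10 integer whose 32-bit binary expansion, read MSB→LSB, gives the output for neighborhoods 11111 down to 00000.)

  [31] ##### => .  t=3,i=0
  [30] ####. => #  t=0,i=16
  [29] ###.# => #  t=0,i=0
  [28] ###.. => #  t=6,i=7
  [27] ##.## => .  t=0,i=1
  [26] ##.#. => #  t=0,i=4
  [25] ##..# => .  t=7,i=8
  [24] ##... => .  t=1,i=1
  [23] #.### => #  t=3,i=10
  [22] #.##. => .  t=0,i=2
  [21] #.#.# => .  t=1,i=6
  [20] #.#.. => .  t=0,i=5
  [19] #..## => .  t=7,i=9
  [18] #..#. => .  t=4,i=9
  [17] #...# => .  t=0,i=12
  [16] #.... => .  t=0,i=7
  [15] .#### => .  t=0,i=15
  [14] .###. => #  t=4,i=4
  [13] .##.# => .  t=0,i=3
  [12] .##.. => .  t=1,i=0
  [11] .#.## => .  t=1,i=9
  [10] .#.#. => #  t=1,i=5
  [9] .#..# => #  t=4,i=8
  [8] .#... => #  t=0,i=6
  [7] ..### => #  t=0,i=14
  [6] ..##. => #  t=2,i=4
  [5] ..#.# => #  t=1,i=4
  [4] ..#.. => #  t=0,i=10
  [3] ...## => #  t=0,i=13
  [2] ...#. => .  t=0,i=9
  [1] ....# => #  t=0,i=8
  [0] ..... => #  t=2,i=0
  bits 01110100100000000100011111111011 = 1954564091

1954564091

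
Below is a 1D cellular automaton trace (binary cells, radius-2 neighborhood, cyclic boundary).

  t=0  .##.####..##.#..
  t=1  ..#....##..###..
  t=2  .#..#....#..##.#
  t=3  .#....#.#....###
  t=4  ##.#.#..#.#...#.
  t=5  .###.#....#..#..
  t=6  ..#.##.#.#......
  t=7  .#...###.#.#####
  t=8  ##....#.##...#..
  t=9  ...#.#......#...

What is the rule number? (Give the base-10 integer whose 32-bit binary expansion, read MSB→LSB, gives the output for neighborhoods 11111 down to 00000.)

2519818245

  #####|#  b31=1 t=7,i=13
  ####.|.  b30=0 t=0,i=6
  ###.#|.  b29=0 t=3,i=15
  ###..|#  b28=1 t=0,i=7
  ##.##|.  b27=0 t=0,i=3
  ##.#.|#  b26=1 t=0,i=12
  ##..#|#  b25=1 t=0,i=8
  ##...|.  b24=0 t=1,i=14
  #.###|.  b23=0 t=0,i=4
  #.##.|.  b22=0 t=4,i=0
  #.#.#|#  b21=1 t=2,i=15
  #.#..|#  b20=1 t=0,i=13
  #..##|.  b19=0 t=0,i=9
  #..#.|.  b18=0 t=2,i=3
  #...#|.  b17=0 t=0,i=15
  #....|#  b16=1 t=1,i=4
  .####|.  b15=0 t=0,i=5
  .###.|#  b14=1 t=1,i=12
  .##.#|#  b13=1 t=0,i=2
  .##..|.  b12=0 t=1,i=8
  .#.##|.  b11=0 t=4,i=15
  .#.#.|.  b10=0 t=2,i=0
  .#..#|.  b9=0 t=2,i=2
  .#...|.  b8=0 t=0,i=14
  ..###|.  b7=0 t=1,i=11
  ..##.|.  b6=0 t=0,i=1
  ..#.#|.  b5=0 t=3,i=6
  ..#..|.  b4=0 t=1,i=2
  ...##|.  b3=0 t=0,i=0
  ...#.|#  b2=1 t=1,i=1
  ....#|.  b1=0 t=1,i=0
  .....|#  b0=1 t=6,i=12
  bits 10010110001100010110000000000101 = 2519818245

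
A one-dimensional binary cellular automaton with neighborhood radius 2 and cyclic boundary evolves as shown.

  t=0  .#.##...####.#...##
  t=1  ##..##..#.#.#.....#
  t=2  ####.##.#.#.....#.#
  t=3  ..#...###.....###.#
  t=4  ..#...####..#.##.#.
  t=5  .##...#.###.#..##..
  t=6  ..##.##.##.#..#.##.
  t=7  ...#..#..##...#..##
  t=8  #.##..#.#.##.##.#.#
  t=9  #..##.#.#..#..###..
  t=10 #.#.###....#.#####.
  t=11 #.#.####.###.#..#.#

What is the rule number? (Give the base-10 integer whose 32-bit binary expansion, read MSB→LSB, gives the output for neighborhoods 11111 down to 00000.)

1470656694

  nb #####: next=.  (t=2,i=1, bit31=0)
  nb ####.: next=#  (t=0,i=10, bit30=1)
  nb ###.#: next=.  (t=0,i=11, bit29=0)
  nb ###..: next=#  (t=1,i=1, bit28=1)
  nb ##.##: next=.  (t=2,i=4, bit27=0)
  nb ##.#.: next=#  (t=0,i=0, bit26=1)
  nb ##..#: next=#  (t=1,i=2, bit25=1)
  nb ##...: next=#  (t=0,i=5, bit24=1)
  nb #.###: next=#  (t=2,i=18, bit23=1)
  nb #.##.: next=.  (t=0,i=3, bit22=0)
  nb #.#.#: next=#  (t=0,i=1, bit21=1)
  nb #.#..: next=.  (t=0,i=13, bit20=0)
  nb #..##: next=#  (t=1,i=3, bit19=1)
  nb #..#.: next=.  (t=1,i=7, bit18=0)
  nb #...#: next=.  (t=0,i=6, bit17=0)
  nb #....: next=.  (t=1,i=14, bit16=0)
  nb .####: next=.  (t=0,i=9, bit15=0)
  nb .###.: next=#  (t=1,i=0, bit14=1)
  nb .##.#: next=#  (t=0,i=18, bit13=1)
  nb .##..: next=#  (t=0,i=4, bit12=1)
  nb .#.##: next=.  (t=0,i=2, bit11=0)
  nb .#.#.: next=.  (t=1,i=9, bit10=0)
  nb .#..#: next=.  (t=3,i=0, bit9=0)
  nb .#...: next=.  (t=0,i=14, bit8=0)
  nb ..###: next=#  (t=0,i=8, bit7=1)
  nb ..##.: next=.  (t=0,i=17, bit6=0)
  nb ..#.#: next=#  (t=1,i=8, bit5=1)
  nb ..#..: next=#  (t=3,i=2, bit4=1)
  nb ...##: next=.  (t=0,i=7, bit3=0)
  nb ...#.: next=#  (t=2,i=15, bit2=1)
  nb ....#: next=#  (t=1,i=16, bit1=1)
  nb .....: next=.  (t=1,i=15, bit0=0)
  bits 01010111101010000111000010110110 = 1470656694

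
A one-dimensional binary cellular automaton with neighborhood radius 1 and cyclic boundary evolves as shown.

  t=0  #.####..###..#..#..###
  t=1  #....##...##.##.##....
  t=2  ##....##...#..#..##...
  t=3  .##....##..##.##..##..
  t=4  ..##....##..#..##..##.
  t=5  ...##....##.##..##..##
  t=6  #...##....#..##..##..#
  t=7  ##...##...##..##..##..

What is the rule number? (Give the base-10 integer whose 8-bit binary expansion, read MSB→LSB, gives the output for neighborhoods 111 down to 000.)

84

  ###|.  b7=0 t=0,i=3
  ##.|#  b6=1 t=0,i=0
  #.#|.  b5=0 t=0,i=1
  #..|#  b4=1 t=0,i=6
  .##|.  b3=0 t=0,i=2
  .#.|#  b2=1 t=0,i=13
  ..#|.  b1=0 t=0,i=7
  ...|.  b0=0 t=1,i=2
  bits 01010100 = 84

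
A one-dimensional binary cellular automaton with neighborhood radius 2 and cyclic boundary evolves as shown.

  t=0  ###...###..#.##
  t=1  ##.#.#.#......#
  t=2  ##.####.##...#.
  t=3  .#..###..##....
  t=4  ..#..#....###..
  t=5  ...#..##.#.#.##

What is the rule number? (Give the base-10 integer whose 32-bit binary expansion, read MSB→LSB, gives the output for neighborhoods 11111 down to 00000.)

3777099528

  nb #####: next=#  (t=0,i=0, bit31=1)
  nb ####.: next=#  (t=0,i=1, bit30=1)
  nb ###.#: next=#  (t=1,i=1, bit29=1)
  nb ###..: next=.  (t=0,i=2, bit28=0)
  nb ##.##: next=.  (t=2,i=2, bit27=0)
  nb ##.#.: next=.  (t=1,i=2, bit26=0)
  nb ##..#: next=.  (t=0,i=9, bit25=0)
  nb ##...: next=#  (t=0,i=3, bit24=1)
  nb #.###: next=.  (t=0,i=13, bit23=0)
  nb #.##.: next=.  (t=2,i=0, bit22=0)
  nb #.#.#: next=#  (t=1,i=3, bit21=1)
  nb #.#..: next=.  (t=1,i=7, bit20=0)
  nb #..##: next=.  (t=3,i=3, bit19=0)
  nb #..#.: next=.  (t=0,i=10, bit18=0)
  nb #...#: next=.  (t=0,i=4, bit17=0)
  nb #....: next=#  (t=1,i=9, bit16=1)
  nb .####: next=#  (t=0,i=14, bit15=1)
  nb .###.: next=#  (t=0,i=7, bit14=1)
  nb .##.#: next=#  (t=2,i=1, bit13=1)
  nb .##..: next=#  (t=2,i=9, bit12=1)
  nb .#.##: next=.  (t=0,i=12, bit11=0)
  nb .#.#.: next=#  (t=1,i=4, bit10=1)
  nb .#..#: next=#  (t=3,i=2, bit9=1)
  nb .#...: next=#  (t=1,i=8, bit8=1)
  nb ..###: next=.  (t=0,i=6, bit7=0)
  nb ..##.: next=.  (t=3,i=9, bit6=0)
  nb ..#.#: next=.  (t=0,i=11, bit5=0)
  nb ..#..: next=.  (t=3,i=1, bit4=0)
  nb ...##: next=#  (t=0,i=5, bit3=1)
  nb ...#.: next=.  (t=2,i=12, bit2=0)
  nb ....#: next=.  (t=1,i=12, bit1=0)
  nb .....: next=.  (t=1,i=10, bit0=0)
  bits 11100001001000011111011100001000 = 3777099528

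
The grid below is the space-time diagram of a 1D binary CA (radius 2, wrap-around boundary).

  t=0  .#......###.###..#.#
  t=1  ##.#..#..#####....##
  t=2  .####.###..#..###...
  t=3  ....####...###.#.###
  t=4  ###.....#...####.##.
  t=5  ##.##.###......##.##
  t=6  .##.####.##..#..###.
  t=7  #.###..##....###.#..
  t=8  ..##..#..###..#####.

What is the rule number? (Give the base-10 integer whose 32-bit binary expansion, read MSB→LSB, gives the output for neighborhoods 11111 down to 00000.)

  nb #####: next=#  (t=1,i=11, bit31=1)
  nb ####.: next=.  (t=1,i=0, bit30=0)
  nb ###.#: next=#  (t=0,i=10, bit29=1)
  nb ###..: next=.  (t=0,i=14, bit28=0)
  nb ##.##: next=#  (t=0,i=11, bit27=1)
  nb ##.#.: next=#  (t=1,i=2, bit26=1)
  nb ##..#: next=.  (t=0,i=15, bit25=0)
  nb ##...: next=#  (t=1,i=14, bit24=1)
  nb #.###: next=#  (t=0,i=12, bit23=1)
  nb #.##.: next=.  (t=4,i=17, bit22=0)
  nb #.#.#: next=#  (t=0,i=19, bit21=1)
  nb #.#..: next=#  (t=0,i=1, bit20=1)
  nb #..##: next=#  (t=1,i=8, bit19=1)
  nb #..#.: next=.  (t=0,i=16, bit18=0)
  nb #...#: next=.  (t=3,i=9, bit17=0)
  nb #....: next=#  (t=0,i=3, bit16=1)
  nb .####: next=.  (t=1,i=10, bit15=0)
  nb .###.: next=#  (t=0,i=9, bit14=1)
  nb .##.#: next=#  (t=4,i=18, bit13=1)
  nb .##..: next=.  (t=6,i=10, bit12=0)
  nb .#.##: next=.  (t=3,i=16, bit11=0)
  nb .#.#.: next=#  (t=0,i=0, bit10=1)
  nb .#..#: next=#  (t=1,i=4, bit9=1)
  nb .#...: next=.  (t=0,i=2, bit8=0)
  nb ..###: next=.  (t=0,i=8, bit7=0)
  nb ..##.: next=.  (t=5,i=15, bit6=0)
  nb ..#.#: next=.  (t=0,i=17, bit5=0)
  nb ..#..: next=#  (t=1,i=6, bit4=1)
  nb ...##: next=.  (t=0,i=7, bit3=0)
  nb ...#.: next=#  (t=4,i=7, bit2=1)
  nb ....#: next=#  (t=0,i=6, bit1=1)
  nb .....: next=.  (t=0,i=4, bit0=0)
  bits 10101101101110010110011000010110 = 2914608662

2914608662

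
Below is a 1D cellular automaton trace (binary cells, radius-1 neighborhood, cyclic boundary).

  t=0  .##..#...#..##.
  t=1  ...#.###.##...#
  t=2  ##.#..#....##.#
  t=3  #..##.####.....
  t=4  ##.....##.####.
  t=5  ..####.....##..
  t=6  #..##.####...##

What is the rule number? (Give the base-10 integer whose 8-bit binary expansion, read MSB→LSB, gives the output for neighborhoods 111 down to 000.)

149

  ###|#  b7=1 t=1,i=6
  ##.|.  b6=0 t=0,i=2
  #.#|.  b5=0 t=1,i=4
  #..|#  b4=1 t=0,i=3
  .##|.  b3=0 t=0,i=1
  .#.|#  b2=1 t=0,i=5
  ..#|.  b1=0 t=0,i=0
  ...|#  b0=1 t=0,i=7
  bits 10010101 = 149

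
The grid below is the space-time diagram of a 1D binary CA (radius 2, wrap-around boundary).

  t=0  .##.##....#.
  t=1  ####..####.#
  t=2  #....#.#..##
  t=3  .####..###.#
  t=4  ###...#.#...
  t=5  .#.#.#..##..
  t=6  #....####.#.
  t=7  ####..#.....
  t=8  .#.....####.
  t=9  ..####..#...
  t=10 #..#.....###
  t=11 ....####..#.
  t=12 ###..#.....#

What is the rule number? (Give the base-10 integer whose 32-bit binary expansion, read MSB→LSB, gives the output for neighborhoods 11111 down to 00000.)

161082183

  #####|.  b31=0 t=1,i=1
  ####.|.  b30=0 t=1,i=2
  ###.#|.  b29=0 t=1,i=9
  ###..|.  b28=0 t=1,i=3
  ##.##|#  b27=1 t=0,i=3
  ##.#.|.  b26=0 t=3,i=10
  ##..#|.  b25=0 t=1,i=4
  ##...|#  b24=1 t=0,i=6
  #.###|#  b23=1 t=1,i=11
  #.##.|.  b22=0 t=0,i=4
  #.#.#|.  b21=0 t=3,i=11
  #.#..|#  b20=1 t=2,i=7
  #..##|#  b19=1 t=0,i=0
  #..#.|.  b18=0 t=7,i=5
  #...#|.  b17=0 t=4,i=4
  #....|#  b16=1 t=0,i=7
  .####|#  b15=1 t=1,i=0
  .###.|#  b14=1 t=2,i=11
  .##.#|#  b13=1 t=0,i=2
  .##..|.  b12=0 t=0,i=5
  .#.##|#  b11=1 t=3,i=0
  .#.#.|.  b10=0 t=2,i=6
  .#..#|#  b9=1 t=0,i=11
  .#...|#  b8=1 t=4,i=9
  ..###|.  b7=0 t=1,i=6
  ..##.|#  b6=1 t=0,i=1
  ..#.#|.  b5=0 t=2,i=5
  ..#..|.  b4=0 t=0,i=10
  ...##|.  b3=0 t=4,i=11
  ...#.|#  b2=1 t=0,i=9
  ....#|#  b1=1 t=0,i=8
  .....|#  b0=1 t=7,i=9
  bits 00001001100110011110101101000111 = 161082183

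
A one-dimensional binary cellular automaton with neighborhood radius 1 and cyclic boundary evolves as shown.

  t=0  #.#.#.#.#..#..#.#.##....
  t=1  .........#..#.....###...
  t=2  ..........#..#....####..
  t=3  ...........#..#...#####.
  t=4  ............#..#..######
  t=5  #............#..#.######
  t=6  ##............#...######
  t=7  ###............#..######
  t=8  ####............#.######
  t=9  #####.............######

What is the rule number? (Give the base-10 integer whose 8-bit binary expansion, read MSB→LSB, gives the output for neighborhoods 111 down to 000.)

216

  ###|#  b7=1 t=1,i=19
  ##.|#  b6=1 t=0,i=19
  #.#|.  b5=0 t=0,i=1
  #..|#  b4=1 t=0,i=9
  .##|#  b3=1 t=0,i=18
  .#.|.  b2=0 t=0,i=0
  ..#|.  b1=0 t=0,i=10
  ...|.  b0=0 t=0,i=21
  bits 11011000 = 216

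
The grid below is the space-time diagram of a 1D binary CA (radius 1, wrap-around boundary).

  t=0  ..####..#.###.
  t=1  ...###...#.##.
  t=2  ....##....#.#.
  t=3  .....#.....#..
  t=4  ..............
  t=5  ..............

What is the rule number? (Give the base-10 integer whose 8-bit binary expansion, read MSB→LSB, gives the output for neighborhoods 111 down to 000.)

224

  ### -> #   bit 7 = 1  t=0,i=3
  ##. -> #   bit 6 = 1  t=0,i=5
  #.# -> #   bit 5 = 1  t=0,i=9
  #.. -> .   bit 4 = 0  t=0,i=6
  .## -> .   bit 3 = 0  t=0,i=2
  .#. -> .   bit 2 = 0  t=0,i=8
  ..# -> .   bit 1 = 0  t=0,i=1
  ... -> .   bit 0 = 0  t=0,i=0
  bits 11100000 = 224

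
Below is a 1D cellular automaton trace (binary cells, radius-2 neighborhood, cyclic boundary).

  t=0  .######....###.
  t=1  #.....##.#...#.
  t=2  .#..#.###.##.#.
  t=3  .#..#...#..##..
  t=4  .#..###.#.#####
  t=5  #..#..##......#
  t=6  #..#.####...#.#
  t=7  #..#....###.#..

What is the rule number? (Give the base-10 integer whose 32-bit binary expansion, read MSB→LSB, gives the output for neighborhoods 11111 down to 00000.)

889860466

  [31] ##### => .  t=0,i=3
  [30] ####. => .  t=0,i=5
  [29] ###.# => #  t=2,i=8
  [28] ###.. => #  t=0,i=6
  [27] ##.## => .  t=2,i=9
  [26] ##.#. => #  t=1,i=8
  [25] ##..# => .  t=0,i=14
  [24] ##... => #  t=0,i=7
  [23] #.### => .  t=2,i=6
  [22] #.##. => .  t=2,i=10
  [21] #.#.# => .  t=4,i=8
  [20] #.#.. => .  t=1,i=0
  [19] #..## => #  t=0,i=0
  [18] #..#. => .  t=2,i=0
  [17] #...# => #  t=1,i=11
  [16] #.... => .  t=0,i=8
  [15] .#### => .  t=0,i=2
  [14] .###. => .  t=0,i=12
  [13] .##.# => #  t=1,i=7
  [12] .##.. => #  t=3,i=12
  [11] .#.## => .  t=2,i=5
  [10] .#.#. => .  t=1,i=14
  [9] .#..# => .  t=2,i=2
  [8] .#... => #  t=1,i=1
  [7] ..### => .  t=0,i=1
  [6] ..##. => #  t=1,i=6
  [5] ..#.# => #  t=1,i=13
  [4] ..#.. => #  t=2,i=1
  [3] ...## => .  t=0,i=10
  [2] ...#. => .  t=1,i=12
  [1] ....# => #  t=0,i=9
  [0] ..... => .  t=1,i=3
  bits 00110101000010100011000101110010 = 889860466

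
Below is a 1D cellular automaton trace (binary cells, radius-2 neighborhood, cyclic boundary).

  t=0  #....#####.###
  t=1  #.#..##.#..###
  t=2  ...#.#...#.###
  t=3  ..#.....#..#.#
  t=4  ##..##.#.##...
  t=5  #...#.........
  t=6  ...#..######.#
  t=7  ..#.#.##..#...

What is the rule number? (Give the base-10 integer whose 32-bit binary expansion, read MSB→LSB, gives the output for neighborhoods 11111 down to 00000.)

  [31] ##### => .  t=0,i=7
  [30] ####. => #  t=0,i=8
  [29] ###.# => .  t=0,i=9
  [28] ###.. => #  t=0,i=0
  [27] ##.## => .  t=0,i=10
  [26] ##.#. => .  t=1,i=1
  [25] ##..# => .  t=4,i=2
  [24] ##... => .  t=0,i=1
  [23] #.### => #  t=0,i=11
  [22] #.##. => .  t=4,i=9
  [21] #.#.# => .  t=4,i=7
  [20] #.#.. => .  t=1,i=2
  [19] #..## => .  t=1,i=4
  [18] #..#. => #  t=3,i=1
  [17] #...# => .  t=2,i=1
  [16] #.... => #  t=0,i=2
  [15] .#### => #  t=0,i=6
  [14] .###. => .  t=2,i=12
  [13] .##.# => .  t=1,i=6
  [12] .##.. => .  t=4,i=1
  [11] .#.## => .  t=2,i=10
  [10] .#.#. => .  t=2,i=4
  [9] .#..# => #  t=1,i=3
  [8] .#... => .  t=2,i=6
  [7] ..### => #  t=0,i=5
  [6] ..##. => #  t=1,i=5
  [5] ..#.# => .  t=2,i=3
  [4] ..#.. => .  t=3,i=2
  [3] ...## => .  t=0,i=4
  [2] ...#. => #  t=2,i=2
  [1] ....# => .  t=0,i=3
  [0] ..... => #  t=3,i=5
  bits 01010000100001011000001011000101 = 1350927045

1350927045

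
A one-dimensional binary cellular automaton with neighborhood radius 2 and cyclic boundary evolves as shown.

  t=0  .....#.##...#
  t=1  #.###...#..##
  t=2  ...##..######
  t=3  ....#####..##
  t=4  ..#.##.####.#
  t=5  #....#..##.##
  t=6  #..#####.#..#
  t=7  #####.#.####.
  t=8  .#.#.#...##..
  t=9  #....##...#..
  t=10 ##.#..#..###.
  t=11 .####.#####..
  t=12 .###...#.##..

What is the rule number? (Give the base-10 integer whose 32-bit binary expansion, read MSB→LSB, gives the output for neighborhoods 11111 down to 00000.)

1444475799

  [31] ##### => .  t=2,i=9
  [30] ####. => #  t=2,i=11
  [29] ###.# => .  t=1,i=0
  [28] ###.. => #  t=1,i=4
  [27] ##.## => .  t=1,i=1
  [26] ##.#. => #  t=4,i=11
  [25] ##..# => #  t=2,i=5
  [24] ##... => .  t=0,i=9
  [23] #.### => .  t=1,i=2
  [22] #.##. => .  t=0,i=7
  [21] #.#.# => .  t=7,i=6
  [20] #.#.. => #  t=4,i=12
  [19] #..## => #  t=1,i=10
  [18] #..#. => .  t=4,i=1
  [17] #...# => .  t=0,i=10
  [16] #.... => .  t=0,i=1
  [15] .#### => #  t=2,i=8
  [14] .###. => #  t=1,i=3
  [13] .##.# => #  t=4,i=5
  [12] .##.. => #  t=0,i=8
  [11] .#.## => .  t=0,i=6
  [10] .#.#. => .  t=8,i=2
  [9] .#..# => #  t=1,i=9
  [8] .#... => #  t=0,i=0
  [7] ..### => #  t=1,i=11
  [6] ..##. => .  t=2,i=3
  [5] ..#.# => .  t=0,i=5
  [4] ..#.. => #  t=0,i=12
  [3] ...## => .  t=2,i=2
  [2] ...#. => #  t=0,i=4
  [1] ....# => #  t=0,i=3
  [0] ..... => #  t=0,i=2
  bits 01010110000110001111001110010111 = 1444475799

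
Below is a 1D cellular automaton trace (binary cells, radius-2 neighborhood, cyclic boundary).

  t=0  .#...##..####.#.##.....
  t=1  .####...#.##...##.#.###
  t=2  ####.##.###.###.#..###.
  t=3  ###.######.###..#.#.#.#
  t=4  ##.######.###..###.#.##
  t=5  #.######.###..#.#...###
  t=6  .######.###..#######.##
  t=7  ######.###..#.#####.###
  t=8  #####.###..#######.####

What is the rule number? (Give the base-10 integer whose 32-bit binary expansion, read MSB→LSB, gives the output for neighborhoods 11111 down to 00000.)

3386830139

  [31] ##### => #  t=3,i=6
  [30] ####. => #  t=0,i=11
  [29] ###.# => .  t=0,i=12
  [28] ###.. => .  t=1,i=4
  [27] ##.## => #  t=1,i=0
  [26] ##.#. => .  t=0,i=13
  [25] ##..# => .  t=0,i=7
  [24] ##... => #  t=0,i=18
  [23] #.### => #  t=1,i=1
  [22] #.##. => #  t=0,i=16
  [21] #.#.# => .  t=0,i=14
  [20] #.#.. => #  t=2,i=16
  [19] #..## => #  t=0,i=8
  [18] #..#. => #  t=3,i=15
  [17] #...# => #  t=0,i=3
  [16] #.... => .  t=0,i=19
  [15] .#### => #  t=0,i=10
  [14] .###. => #  t=1,i=21
  [13] .##.# => #  t=1,i=16
  [12] .##.. => .  t=0,i=6
  [11] .#.## => #  t=0,i=15
  [10] .#.#. => #  t=3,i=17
  [9] .#..# => .  t=2,i=17
  [8] .#... => #  t=0,i=2
  [7] ..### => .  t=0,i=9
  [6] ..##. => .  t=0,i=5
  [5] ..#.# => #  t=1,i=8
  [4] ..#.. => #  t=0,i=1
  [3] ...## => #  t=0,i=4
  [2] ...#. => .  t=0,i=0
  [1] ....# => #  t=0,i=22
  [0] ..... => #  t=0,i=20
  bits 11001001110111101110110100111011 = 3386830139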